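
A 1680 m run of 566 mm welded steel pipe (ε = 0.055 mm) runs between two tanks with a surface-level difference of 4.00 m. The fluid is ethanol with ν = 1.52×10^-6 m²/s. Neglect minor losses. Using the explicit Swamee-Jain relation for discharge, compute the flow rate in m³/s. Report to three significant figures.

Q ≈ 0.341 m³/s

Swamee-Jain (Type II): Q = -0.965·√(gD⁵h_f/L)·ln[ε/(3.7D) + √(3.17ν²L/(gD³h_f))]
√(gD⁵h_f/L) = √(9.81·0.566⁵·4.00/1680) = 0.03683
ε/(3.7D) = 2.63×10^-5; √(3.17ν²L/(gD³h_f)) = 4.16×10^-5
Q = -0.965·0.03683·ln(6.785×10^-5) = 0.3412 m³/s
Check: V = 1.36 m/s, Re = 5.05×10^5, f = 0.01442, h_f = 4.01 m ≈ 4.00 m ✓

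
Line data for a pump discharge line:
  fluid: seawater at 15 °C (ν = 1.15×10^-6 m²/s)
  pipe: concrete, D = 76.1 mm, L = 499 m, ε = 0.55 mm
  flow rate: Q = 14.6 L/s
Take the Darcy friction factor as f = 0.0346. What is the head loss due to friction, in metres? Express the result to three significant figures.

h_f ≈ 119 m

V = 4Q/(πD²) = 4·0.0146/(π·0.0761²) = 3.210 m/s
h_f = f(L/D)V²/(2g) = 0.03460·(499/0.0761)·3.210²/(2·9.81) = 119.1 m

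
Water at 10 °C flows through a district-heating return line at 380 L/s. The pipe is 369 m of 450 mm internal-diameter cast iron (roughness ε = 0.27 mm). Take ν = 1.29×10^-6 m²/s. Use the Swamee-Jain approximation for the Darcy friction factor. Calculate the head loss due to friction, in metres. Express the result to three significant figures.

h_f ≈ 4.30 m

V = 4Q/(πD²) = 4·0.380/(π·0.450²) = 2.389 m/s
Re = VD/ν = 2.389·0.450/1.29×10^-6 = 8.33×10^5 → turbulent
ε/D = 0.27/450 = 6.00×10^-4
Swamee-Jain: f = 0.01803
h_f = f(L/D)V²/(2g) = 0.01803·(369/0.450)·2.389²/(2·9.81) = 4.303 m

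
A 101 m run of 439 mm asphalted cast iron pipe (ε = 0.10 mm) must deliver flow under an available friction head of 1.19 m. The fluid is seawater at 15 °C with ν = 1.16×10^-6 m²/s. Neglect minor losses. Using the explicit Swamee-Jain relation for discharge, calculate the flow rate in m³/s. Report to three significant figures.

Q ≈ 0.394 m³/s

Swamee-Jain (Type II): Q = -0.965·√(gD⁵h_f/L)·ln[ε/(3.7D) + √(3.17ν²L/(gD³h_f))]
√(gD⁵h_f/L) = √(9.81·0.439⁵·1.19/101) = 0.04341
ε/(3.7D) = 6.16×10^-5; √(3.17ν²L/(gD³h_f)) = 2.09×10^-5
Q = -0.965·0.04341·ln(8.245×10^-5) = 0.3939 m³/s
Check: V = 2.60 m/s, Re = 9.85×10^5, f = 0.01508, h_f = 1.20 m ≈ 1.19 m ✓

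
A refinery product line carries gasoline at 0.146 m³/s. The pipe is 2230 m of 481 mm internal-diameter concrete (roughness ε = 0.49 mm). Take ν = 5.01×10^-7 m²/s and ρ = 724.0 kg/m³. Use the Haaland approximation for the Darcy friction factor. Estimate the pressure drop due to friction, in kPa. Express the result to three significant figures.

Δp ≈ 21.8 kPa

V = 4Q/(πD²) = 4·0.146/(π·0.481²) = 0.8035 m/s
Re = VD/ν = 0.8035·0.481/5.01×10^-7 = 7.71×10^5 → turbulent
ε/D = 0.49/481 = 0.00102
Haaland: f = 0.02010
h_f = f(L/D)V²/(2g) = 0.02010·(2230/0.481)·0.8035²/(2·9.81) = 3.067 m
Δp = ρg·h_f = 724.0·9.81·3.067 = 21.78 kPa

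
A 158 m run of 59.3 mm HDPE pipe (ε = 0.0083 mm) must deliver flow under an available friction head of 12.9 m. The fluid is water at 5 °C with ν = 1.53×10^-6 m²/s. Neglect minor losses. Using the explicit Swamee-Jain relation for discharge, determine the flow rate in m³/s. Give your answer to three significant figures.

Swamee-Jain (Type II): Q = -0.965·√(gD⁵h_f/L)·ln[ε/(3.7D) + √(3.17ν²L/(gD³h_f))]
√(gD⁵h_f/L) = √(9.81·0.0593⁵·12.9/158) = 7.664×10^-4
ε/(3.7D) = 3.78×10^-5; √(3.17ν²L/(gD³h_f)) = 2.11×10^-4
Q = -0.965·7.664×10^-4·ln(2.486×10^-4) = 0.006138 m³/s
Check: V = 2.22 m/s, Re = 8.61×10^4, f = 0.01918, h_f = 12.9 m ≈ 12.9 m ✓

Q ≈ 0.00614 m³/s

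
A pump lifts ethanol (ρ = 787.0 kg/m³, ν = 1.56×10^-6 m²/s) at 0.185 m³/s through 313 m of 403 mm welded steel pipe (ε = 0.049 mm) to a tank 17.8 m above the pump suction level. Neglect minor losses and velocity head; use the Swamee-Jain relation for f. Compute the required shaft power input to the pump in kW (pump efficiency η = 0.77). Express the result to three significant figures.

P_shaft ≈ 35.4 kW

V = 4Q/(πD²) = 1.450 m/s; Re = 3.75×10^5; ε/D = 1.22×10^-4; f = 0.01521
h_f = f(L/D)V²/2g = 1.266 m
Total head H = z + h_f = 17.8 + 1.266 = 19.07 m
P_hyd = ρgQH = 787.0·9.81·0.185·19.07 = 27.23 kW
P_shaft = P_hyd/η = 27.23/0.77 = 35.37 kW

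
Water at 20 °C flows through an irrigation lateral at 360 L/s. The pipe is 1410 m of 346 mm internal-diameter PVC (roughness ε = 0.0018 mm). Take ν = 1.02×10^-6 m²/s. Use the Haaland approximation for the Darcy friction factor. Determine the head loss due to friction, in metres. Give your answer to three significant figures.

h_f ≈ 34.1 m

V = 4Q/(πD²) = 4·0.360/(π·0.346²) = 3.829 m/s
Re = VD/ν = 3.829·0.346/1.02×10^-6 = 1.30×10^6 → turbulent
ε/D = 0.0018/346 = 5.20×10^-6
Haaland: f = 0.01120
h_f = f(L/D)V²/(2g) = 0.01120·(1410/0.346)·3.829²/(2·9.81) = 34.10 m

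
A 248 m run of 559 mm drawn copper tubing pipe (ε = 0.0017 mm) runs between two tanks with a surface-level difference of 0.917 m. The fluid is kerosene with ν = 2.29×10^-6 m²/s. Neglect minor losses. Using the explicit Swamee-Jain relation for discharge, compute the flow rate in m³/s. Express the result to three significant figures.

Swamee-Jain (Type II): Q = -0.965·√(gD⁵h_f/L)·ln[ε/(3.7D) + √(3.17ν²L/(gD³h_f))]
√(gD⁵h_f/L) = √(9.81·0.559⁵·0.917/248) = 0.04450
ε/(3.7D) = 8.22×10^-7; √(3.17ν²L/(gD³h_f)) = 5.12×10^-5
Q = -0.965·0.04450·ln(5.204×10^-5) = 0.4235 m³/s
Check: V = 1.73 m/s, Re = 4.21×10^5, f = 0.01355, h_f = 0.912 m ≈ 0.917 m ✓

Q ≈ 0.424 m³/s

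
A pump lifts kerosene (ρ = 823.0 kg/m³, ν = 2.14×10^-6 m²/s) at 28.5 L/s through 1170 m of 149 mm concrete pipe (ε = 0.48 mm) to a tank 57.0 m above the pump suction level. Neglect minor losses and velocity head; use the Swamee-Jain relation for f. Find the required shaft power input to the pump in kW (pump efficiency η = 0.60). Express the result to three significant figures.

P_shaft ≈ 33.4 kW

V = 4Q/(πD²) = 1.634 m/s; Re = 1.14×10^5; ε/D = 0.00322; f = 0.02803
h_f = f(L/D)V²/2g = 29.98 m
Total head H = z + h_f = 57.0 + 29.98 = 86.98 m
P_hyd = ρgQH = 823.0·9.81·0.0285·86.98 = 20.01 kW
P_shaft = P_hyd/η = 20.01/0.60 = 33.35 kW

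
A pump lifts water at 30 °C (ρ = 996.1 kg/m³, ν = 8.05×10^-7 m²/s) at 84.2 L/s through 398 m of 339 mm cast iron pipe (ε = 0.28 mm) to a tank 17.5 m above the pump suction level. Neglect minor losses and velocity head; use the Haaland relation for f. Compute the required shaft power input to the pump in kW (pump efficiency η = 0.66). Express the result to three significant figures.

V = 4Q/(πD²) = 0.9329 m/s; Re = 3.93×10^5; ε/D = 8.26×10^-4; f = 0.01954
h_f = f(L/D)V²/2g = 1.018 m
Total head H = z + h_f = 17.5 + 1.018 = 18.52 m
P_hyd = ρgQH = 996.1·9.81·0.0842·18.52 = 15.24 kW
P_shaft = P_hyd/η = 15.24/0.66 = 23.08 kW

P_shaft ≈ 23.1 kW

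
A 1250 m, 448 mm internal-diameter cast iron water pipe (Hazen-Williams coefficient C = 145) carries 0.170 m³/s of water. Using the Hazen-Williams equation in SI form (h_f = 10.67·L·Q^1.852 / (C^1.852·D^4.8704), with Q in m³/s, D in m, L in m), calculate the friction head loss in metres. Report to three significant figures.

h_f = 10.67·1250·0.170^1.852 / (145^1.852·0.448^4.8704) = 2.486 m

h_f ≈ 2.49 m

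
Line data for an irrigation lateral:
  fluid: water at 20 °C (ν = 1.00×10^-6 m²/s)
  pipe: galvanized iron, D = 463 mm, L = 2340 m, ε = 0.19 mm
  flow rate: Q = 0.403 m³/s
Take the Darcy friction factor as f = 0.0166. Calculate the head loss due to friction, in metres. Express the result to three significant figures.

h_f ≈ 24.5 m

V = 4Q/(πD²) = 4·0.403/(π·0.463²) = 2.394 m/s
h_f = f(L/D)V²/(2g) = 0.01660·(2340/0.463)·2.394²/(2·9.81) = 24.50 m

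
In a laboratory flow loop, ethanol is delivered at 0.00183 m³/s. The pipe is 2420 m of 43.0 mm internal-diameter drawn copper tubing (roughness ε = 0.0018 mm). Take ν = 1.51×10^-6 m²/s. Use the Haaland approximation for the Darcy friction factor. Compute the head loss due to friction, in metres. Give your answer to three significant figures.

V = 4Q/(πD²) = 4·0.00183/(π·0.0430²) = 1.260 m/s
Re = VD/ν = 1.260·0.0430/1.51×10^-6 = 3.59×10^4 → turbulent
ε/D = 0.0018/43.0 = 4.19×10^-5
Haaland: f = 0.02244
h_f = f(L/D)V²/(2g) = 0.02244·(2420/0.0430)·1.260²/(2·9.81) = 102.2 m

h_f ≈ 102 m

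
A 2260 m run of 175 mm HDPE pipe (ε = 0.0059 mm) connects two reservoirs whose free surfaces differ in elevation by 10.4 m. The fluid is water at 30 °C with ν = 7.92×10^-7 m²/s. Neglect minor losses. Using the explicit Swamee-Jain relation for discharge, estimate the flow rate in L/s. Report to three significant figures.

Swamee-Jain (Type II): Q = -0.965·√(gD⁵h_f/L)·ln[ε/(3.7D) + √(3.17ν²L/(gD³h_f))]
√(gD⁵h_f/L) = √(9.81·0.175⁵·10.4/2260) = 0.002722
ε/(3.7D) = 9.11×10^-6; √(3.17ν²L/(gD³h_f)) = 9.07×10^-5
Q = -0.965·0.002722·ln(9.977×10^-5) = 0.02420 m³/s
Check: V = 1.01 m/s, Re = 2.22×10^5, f = 0.01554, h_f = 10.4 m ≈ 10.4 m ✓

Q ≈ 24.2 L/s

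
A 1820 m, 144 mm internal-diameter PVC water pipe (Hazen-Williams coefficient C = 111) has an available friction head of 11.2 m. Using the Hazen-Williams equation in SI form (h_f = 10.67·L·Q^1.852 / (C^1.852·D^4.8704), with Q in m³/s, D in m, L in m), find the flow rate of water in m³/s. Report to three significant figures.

Rearranging: Q = [h_f·C^1.852·D^4.8704 / (10.67·L)]^(1/1.852)
Q = [11.2·111^1.852·0.144^4.8704 / (10.67·1820)]^0.540 = 0.01211 m³/s

Q ≈ 0.0121 m³/s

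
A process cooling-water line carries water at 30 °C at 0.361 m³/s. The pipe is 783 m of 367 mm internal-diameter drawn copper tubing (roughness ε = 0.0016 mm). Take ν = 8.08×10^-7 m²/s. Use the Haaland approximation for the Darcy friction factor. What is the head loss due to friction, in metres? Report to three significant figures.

V = 4Q/(πD²) = 4·0.361/(π·0.367²) = 3.413 m/s
Re = VD/ν = 3.413·0.367/8.08×10^-7 = 1.55×10^6 → turbulent
ε/D = 0.0016/367 = 4.36×10^-6
Haaland: f = 0.01088
h_f = f(L/D)V²/(2g) = 0.01088·(783/0.367)·3.413²/(2·9.81) = 13.78 m

h_f ≈ 13.8 m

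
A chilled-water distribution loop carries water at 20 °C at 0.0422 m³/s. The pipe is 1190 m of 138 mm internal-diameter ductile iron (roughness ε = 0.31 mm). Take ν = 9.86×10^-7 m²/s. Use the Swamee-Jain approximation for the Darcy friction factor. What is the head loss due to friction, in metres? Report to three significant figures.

h_f ≈ 86.5 m

V = 4Q/(πD²) = 4·0.0422/(π·0.138²) = 2.821 m/s
Re = VD/ν = 2.821·0.138/9.86×10^-7 = 3.95×10^5 → turbulent
ε/D = 0.31/138 = 0.00225
Swamee-Jain: f = 0.02471
h_f = f(L/D)V²/(2g) = 0.02471·(1190/0.138)·2.821²/(2·9.81) = 86.46 m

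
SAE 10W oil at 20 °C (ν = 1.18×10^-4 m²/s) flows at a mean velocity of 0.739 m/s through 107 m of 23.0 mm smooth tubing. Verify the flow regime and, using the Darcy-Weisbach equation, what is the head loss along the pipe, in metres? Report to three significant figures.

h_f ≈ 57.5 m

Re = VD/ν = 0.739·0.02300/1.18×10^-4 = 144 → laminar (Re < 2300)
f = 64/Re = 0.4443
h_f = f(L/D)V²/(2g) = 0.4443·(107/0.02300)·0.739²/(2·9.81) = 57.54 m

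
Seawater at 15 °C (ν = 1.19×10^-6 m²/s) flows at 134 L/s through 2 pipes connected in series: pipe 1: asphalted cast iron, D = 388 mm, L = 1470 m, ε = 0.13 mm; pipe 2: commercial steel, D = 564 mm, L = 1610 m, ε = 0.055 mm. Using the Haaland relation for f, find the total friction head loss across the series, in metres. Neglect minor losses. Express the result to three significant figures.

H ≈ 4.81 m

Pipe 1: V = 1.133 m/s, Re = 3.70×10^5, ε/D = 3.35×10^-4, f = 0.01676, h_1 = f(L/D)V²/2g = 4.158 m
Pipe 2: V = 0.5364 m/s, Re = 2.54×10^5, ε/D = 9.75×10^-5, f = 0.01558, h_2 = f(L/D)V²/2g = 0.6521 m
Series → Q common, losses add: H = Σh = 4.810 m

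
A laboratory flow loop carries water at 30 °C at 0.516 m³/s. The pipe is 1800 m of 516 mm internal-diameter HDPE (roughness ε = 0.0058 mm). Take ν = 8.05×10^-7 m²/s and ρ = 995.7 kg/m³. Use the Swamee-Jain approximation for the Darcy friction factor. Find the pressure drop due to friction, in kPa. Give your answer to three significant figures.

Δp ≈ 118 kPa

V = 4Q/(πD²) = 4·0.516/(π·0.516²) = 2.468 m/s
Re = VD/ν = 2.468·0.516/8.05×10^-7 = 1.58×10^6 → turbulent
ε/D = 0.0058/516 = 1.12×10^-5
Swamee-Jain: f = 0.01112
h_f = f(L/D)V²/(2g) = 0.01112·(1800/0.516)·2.468²/(2·9.81) = 12.04 m
Δp = ρg·h_f = 995.7·9.81·12.04 = 117.6 kPa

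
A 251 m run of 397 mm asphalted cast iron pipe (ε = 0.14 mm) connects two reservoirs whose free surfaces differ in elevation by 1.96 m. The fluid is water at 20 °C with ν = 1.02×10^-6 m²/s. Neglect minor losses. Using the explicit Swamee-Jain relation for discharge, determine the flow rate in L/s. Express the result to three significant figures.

Swamee-Jain (Type II): Q = -0.965·√(gD⁵h_f/L)·ln[ε/(3.7D) + √(3.17ν²L/(gD³h_f))]
√(gD⁵h_f/L) = √(9.81·0.397⁵·1.96/251) = 0.02749
ε/(3.7D) = 9.53×10^-5; √(3.17ν²L/(gD³h_f)) = 2.62×10^-5
Q = -0.965·0.02749·ln(1.215×10^-4) = 0.2391 m³/s
Check: V = 1.93 m/s, Re = 7.52×10^5, f = 0.01641, h_f = 1.97 m ≈ 1.96 m ✓

Q ≈ 239 L/s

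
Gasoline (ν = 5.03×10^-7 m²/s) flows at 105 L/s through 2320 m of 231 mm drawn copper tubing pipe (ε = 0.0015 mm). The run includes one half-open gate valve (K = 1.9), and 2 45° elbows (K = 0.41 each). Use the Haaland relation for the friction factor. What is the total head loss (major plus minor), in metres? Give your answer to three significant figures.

V = 4Q/(πD²) = 2.505 m/s; V²/2g = 0.3199 m
Re = 1.15×10^6, ε/D = 6.49×10^-6 → f = 0.01144 (Haaland)
Major: h_f = f(L/D)·V²/2g = 0.01144·10043·0.3199 = 36.77 m
Minor: ΣK = 2.72; h_m = ΣK·V²/2g = 0.8702 m
Total H_L = 36.77 + 0.8702 = 37.64 m

H_L ≈ 37.6 m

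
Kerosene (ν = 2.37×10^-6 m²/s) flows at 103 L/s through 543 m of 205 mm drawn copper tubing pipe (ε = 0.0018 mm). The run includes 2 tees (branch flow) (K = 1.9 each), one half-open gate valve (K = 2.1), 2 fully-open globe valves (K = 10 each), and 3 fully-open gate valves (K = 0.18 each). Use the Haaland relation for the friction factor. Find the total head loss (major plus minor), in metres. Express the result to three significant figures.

V = 4Q/(πD²) = 3.121 m/s; V²/2g = 0.4963 m
Re = 2.70×10^5, ε/D = 8.78×10^-6 → f = 0.01470 (Haaland)
Major: h_f = f(L/D)·V²/2g = 0.01470·2649·0.4963 = 19.32 m
Minor: ΣK = 26.4; h_m = ΣK·V²/2g = 13.12 m
Total H_L = 19.32 + 13.12 = 32.44 m

H_L ≈ 32.4 m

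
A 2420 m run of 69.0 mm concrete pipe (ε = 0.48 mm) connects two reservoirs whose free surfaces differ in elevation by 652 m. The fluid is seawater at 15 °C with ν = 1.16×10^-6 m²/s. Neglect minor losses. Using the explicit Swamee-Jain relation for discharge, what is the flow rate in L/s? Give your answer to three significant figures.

Swamee-Jain (Type II): Q = -0.965·√(gD⁵h_f/L)·ln[ε/(3.7D) + √(3.17ν²L/(gD³h_f))]
√(gD⁵h_f/L) = √(9.81·0.0690⁵·652/2420) = 0.002033
ε/(3.7D) = 0.00188; √(3.17ν²L/(gD³h_f)) = 7.01×10^-5
Q = -0.965·0.002033·ln(0.001950) = 0.01224 m³/s
Check: V = 3.27 m/s, Re = 1.95×10^5, f = 0.03421, h_f = 655 m ≈ 652 m ✓

Q ≈ 12.2 L/s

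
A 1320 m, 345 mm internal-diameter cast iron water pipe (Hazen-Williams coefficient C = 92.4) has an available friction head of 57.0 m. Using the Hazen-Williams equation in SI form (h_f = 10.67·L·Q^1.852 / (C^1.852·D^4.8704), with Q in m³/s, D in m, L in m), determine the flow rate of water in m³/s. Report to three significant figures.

Rearranging: Q = [h_f·C^1.852·D^4.8704 / (10.67·L)]^(1/1.852)
Q = [57.0·92.4^1.852·0.345^4.8704 / (10.67·1320)]^0.540 = 0.2872 m³/s

Q ≈ 0.287 m³/s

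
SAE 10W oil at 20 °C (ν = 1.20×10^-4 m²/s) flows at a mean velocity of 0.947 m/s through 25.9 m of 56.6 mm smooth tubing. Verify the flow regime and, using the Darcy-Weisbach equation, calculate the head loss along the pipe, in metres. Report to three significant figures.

h_f ≈ 3.00 m

Re = VD/ν = 0.947·0.05660/1.20×10^-4 = 447 → laminar (Re < 2300)
f = 64/Re = 0.1433
h_f = f(L/D)V²/(2g) = 0.1433·(25.9/0.05660)·0.947²/(2·9.81) = 2.997 m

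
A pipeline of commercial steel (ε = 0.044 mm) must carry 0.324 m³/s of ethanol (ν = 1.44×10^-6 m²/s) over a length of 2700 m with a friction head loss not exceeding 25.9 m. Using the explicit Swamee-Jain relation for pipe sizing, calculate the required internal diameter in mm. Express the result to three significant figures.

D ≈ 422 mm

Swamee-Jain (Type III): D = 0.66·[ε^1.25·(LQ²/(gh_f))^4.75 + ν·Q^9.4·(L/(gh_f))^5.2]^0.04
LQ²/(gh_f) = 1.116; L/(gh_f) = 10.63
Term 1 = ε^1.25·(…)^4.75 = 6.02×10^-6; Term 2 = ν·Q^9.4·(…)^5.2 = 7.85×10^-6
D = 0.66·(6.02×10^-6 + 7.85×10^-6)^0.04 = 0.4219 m = 422 mm
Check: V = 2.32 m/s, Re = 6.79×10^5, f = 0.01405, h_f = 24.6 m ≈ 25.9 m ✓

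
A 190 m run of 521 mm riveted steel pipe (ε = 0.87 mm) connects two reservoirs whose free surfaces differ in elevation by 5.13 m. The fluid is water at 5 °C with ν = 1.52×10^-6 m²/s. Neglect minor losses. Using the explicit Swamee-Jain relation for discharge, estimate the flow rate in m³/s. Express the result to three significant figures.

Q ≈ 0.747 m³/s

Swamee-Jain (Type II): Q = -0.965·√(gD⁵h_f/L)·ln[ε/(3.7D) + √(3.17ν²L/(gD³h_f))]
√(gD⁵h_f/L) = √(9.81·0.521⁵·5.13/190) = 0.1008
ε/(3.7D) = 4.51×10^-4; √(3.17ν²L/(gD³h_f)) = 1.40×10^-5
Q = -0.965·0.1008·ln(4.653×10^-4) = 0.7466 m³/s
Check: V = 3.50 m/s, Re = 1.20×10^6, f = 0.02258, h_f = 5.15 m ≈ 5.13 m ✓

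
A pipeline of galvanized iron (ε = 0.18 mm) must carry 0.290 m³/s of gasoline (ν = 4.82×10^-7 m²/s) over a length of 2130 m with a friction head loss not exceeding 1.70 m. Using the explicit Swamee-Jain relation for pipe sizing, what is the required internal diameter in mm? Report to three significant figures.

Swamee-Jain (Type III): D = 0.66·[ε^1.25·(LQ²/(gh_f))^4.75 + ν·Q^9.4·(L/(gh_f))^5.2]^0.04
LQ²/(gh_f) = 10.74; L/(gh_f) = 127.7
Term 1 = ε^1.25·(…)^4.75 = 1.65; Term 2 = ν·Q^9.4·(…)^5.2 = 0.382
D = 0.66·(1.65 + 0.382)^0.04 = 0.6789 m = 679 mm
Check: V = 0.801 m/s, Re = 1.13×10^6, f = 0.01535, h_f = 1.57 m ≈ 1.70 m ✓

D ≈ 679 mm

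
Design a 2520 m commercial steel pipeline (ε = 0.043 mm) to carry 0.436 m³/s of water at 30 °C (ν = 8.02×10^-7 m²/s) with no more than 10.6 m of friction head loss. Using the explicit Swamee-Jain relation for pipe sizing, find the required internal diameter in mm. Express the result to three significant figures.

D ≈ 549 mm

Swamee-Jain (Type III): D = 0.66·[ε^1.25·(LQ²/(gh_f))^4.75 + ν·Q^9.4·(L/(gh_f))^5.2]^0.04
LQ²/(gh_f) = 4.607; L/(gh_f) = 24.23
Term 1 = ε^1.25·(…)^4.75 = 0.00493; Term 2 = ν·Q^9.4·(…)^5.2 = 0.00518
D = 0.66·(0.00493 + 0.00518)^0.04 = 0.5492 m = 549 mm
Check: V = 1.84 m/s, Re = 1.26×10^6, f = 0.01291, h_f = 10.2 m ≈ 10.6 m ✓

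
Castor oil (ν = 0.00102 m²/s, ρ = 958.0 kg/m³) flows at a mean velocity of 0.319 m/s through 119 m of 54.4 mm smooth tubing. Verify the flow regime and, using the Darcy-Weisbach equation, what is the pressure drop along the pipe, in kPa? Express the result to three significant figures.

Δp ≈ 401 kPa

Re = VD/ν = 0.319·0.05440/0.00102 = 17.0 → laminar (Re < 2300)
f = 64/Re = 3.762
h_f = f(L/D)V²/(2g) = 3.762·(119/0.05440)·0.319²/(2·9.81) = 42.68 m
Δp = ρg·h_f = 958.0·9.81·42.68 = 401.1 kPa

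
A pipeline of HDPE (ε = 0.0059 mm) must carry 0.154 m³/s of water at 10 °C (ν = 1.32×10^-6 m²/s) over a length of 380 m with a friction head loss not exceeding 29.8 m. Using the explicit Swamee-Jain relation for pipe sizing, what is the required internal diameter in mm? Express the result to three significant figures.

D ≈ 202 mm

Swamee-Jain (Type III): D = 0.66·[ε^1.25·(LQ²/(gh_f))^4.75 + ν·Q^9.4·(L/(gh_f))^5.2]^0.04
LQ²/(gh_f) = 0.03083; L/(gh_f) = 1.300
Term 1 = ε^1.25·(…)^4.75 = 1.93×10^-14; Term 2 = ν·Q^9.4·(…)^5.2 = 1.19×10^-13
D = 0.66·(1.93×10^-14 + 1.19×10^-13)^0.04 = 0.2019 m = 202 mm
Check: V = 4.81 m/s, Re = 7.36×10^5, f = 0.01280, h_f = 28.4 m ≈ 29.8 m ✓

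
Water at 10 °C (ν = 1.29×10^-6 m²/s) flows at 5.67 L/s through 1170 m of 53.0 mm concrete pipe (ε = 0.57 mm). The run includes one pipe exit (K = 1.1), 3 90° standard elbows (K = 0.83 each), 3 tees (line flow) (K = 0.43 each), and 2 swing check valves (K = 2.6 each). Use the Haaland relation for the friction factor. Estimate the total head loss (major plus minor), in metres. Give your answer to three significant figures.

H_L ≈ 296 m

V = 4Q/(πD²) = 2.570 m/s; V²/2g = 0.3367 m
Re = 1.06×10^5, ε/D = 0.0108 → f = 0.03944 (Haaland)
Major: h_f = f(L/D)·V²/2g = 0.03944·22075·0.3367 = 293.1 m
Minor: ΣK = 10.1; h_m = ΣK·V²/2g = 3.393 m
Total H_L = 293.1 + 3.393 = 296.5 m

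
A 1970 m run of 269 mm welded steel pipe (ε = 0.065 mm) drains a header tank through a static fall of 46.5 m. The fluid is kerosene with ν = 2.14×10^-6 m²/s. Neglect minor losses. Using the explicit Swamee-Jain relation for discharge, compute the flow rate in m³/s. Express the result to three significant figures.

Swamee-Jain (Type II): Q = -0.965·√(gD⁵h_f/L)·ln[ε/(3.7D) + √(3.17ν²L/(gD³h_f))]
√(gD⁵h_f/L) = √(9.81·0.269⁵·46.5/1970) = 0.01806
ε/(3.7D) = 6.53×10^-5; √(3.17ν²L/(gD³h_f)) = 5.68×10^-5
Q = -0.965·0.01806·ln(1.221×10^-4) = 0.1570 m³/s
Check: V = 2.76 m/s, Re = 3.47×10^5, f = 0.01640, h_f = 46.7 m ≈ 46.5 m ✓

Q ≈ 0.157 m³/s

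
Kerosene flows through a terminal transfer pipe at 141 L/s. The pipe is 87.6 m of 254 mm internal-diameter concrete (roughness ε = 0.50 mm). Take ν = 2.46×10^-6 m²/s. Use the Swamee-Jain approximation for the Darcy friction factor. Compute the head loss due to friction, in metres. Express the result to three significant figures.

h_f ≈ 3.28 m

V = 4Q/(πD²) = 4·0.141/(π·0.254²) = 2.783 m/s
Re = VD/ν = 2.783·0.254/2.46×10^-6 = 2.87×10^5 → turbulent
ε/D = 0.50/254 = 0.00197
Swamee-Jain: f = 0.02411
h_f = f(L/D)V²/(2g) = 0.02411·(87.6/0.254)·2.783²/(2·9.81) = 3.281 m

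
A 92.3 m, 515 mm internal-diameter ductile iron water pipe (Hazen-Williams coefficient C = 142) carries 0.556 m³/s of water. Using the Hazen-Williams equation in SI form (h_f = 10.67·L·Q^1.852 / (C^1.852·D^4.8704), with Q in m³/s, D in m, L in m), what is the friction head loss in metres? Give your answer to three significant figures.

h_f ≈ 0.869 m

h_f = 10.67·92.3·0.556^1.852 / (142^1.852·0.515^4.8704) = 0.8686 m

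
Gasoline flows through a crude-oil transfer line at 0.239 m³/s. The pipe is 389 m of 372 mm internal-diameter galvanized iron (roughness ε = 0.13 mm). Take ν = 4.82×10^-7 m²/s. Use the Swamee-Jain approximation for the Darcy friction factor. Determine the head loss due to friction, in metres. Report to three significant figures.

V = 4Q/(πD²) = 4·0.239/(π·0.372²) = 2.199 m/s
Re = VD/ν = 2.199·0.372/4.82×10^-7 = 1.70×10^6 → turbulent
ε/D = 0.13/372 = 3.49×10^-4
Swamee-Jain: f = 0.01591
h_f = f(L/D)V²/(2g) = 0.01591·(389/0.372)·2.199²/(2·9.81) = 4.100 m

h_f ≈ 4.10 m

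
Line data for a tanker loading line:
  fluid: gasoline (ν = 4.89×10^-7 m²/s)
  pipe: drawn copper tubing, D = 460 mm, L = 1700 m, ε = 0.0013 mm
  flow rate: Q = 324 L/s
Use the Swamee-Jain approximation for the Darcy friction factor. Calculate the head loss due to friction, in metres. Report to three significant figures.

V = 4Q/(πD²) = 4·0.324/(π·0.460²) = 1.950 m/s
Re = VD/ν = 1.950·0.460/4.89×10^-7 = 1.83×10^6 → turbulent
ε/D = 0.0013/460 = 2.83×10^-6
Swamee-Jain: f = 0.01061
h_f = f(L/D)V²/(2g) = 0.01061·(1700/0.460)·1.950²/(2·9.81) = 7.597 m

h_f ≈ 7.60 m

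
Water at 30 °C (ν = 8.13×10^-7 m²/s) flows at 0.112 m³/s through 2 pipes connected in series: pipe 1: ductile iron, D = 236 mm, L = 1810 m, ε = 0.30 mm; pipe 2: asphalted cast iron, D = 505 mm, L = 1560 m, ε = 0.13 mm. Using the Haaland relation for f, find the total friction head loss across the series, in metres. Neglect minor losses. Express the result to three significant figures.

H ≈ 55.1 m

Pipe 1: V = 2.560 m/s, Re = 7.43×10^5, ε/D = 0.00127, f = 0.02118, h_1 = f(L/D)V²/2g = 54.27 m
Pipe 2: V = 0.5592 m/s, Re = 3.47×10^5, ε/D = 2.57×10^-4, f = 0.01627, h_2 = f(L/D)V²/2g = 0.8011 m
Series → Q common, losses add: H = Σh = 55.07 m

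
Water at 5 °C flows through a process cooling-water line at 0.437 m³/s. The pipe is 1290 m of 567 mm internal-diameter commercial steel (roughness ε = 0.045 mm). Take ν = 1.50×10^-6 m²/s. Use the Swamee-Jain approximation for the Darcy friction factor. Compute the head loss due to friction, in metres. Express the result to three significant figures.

h_f ≈ 4.78 m

V = 4Q/(πD²) = 4·0.437/(π·0.567²) = 1.731 m/s
Re = VD/ν = 1.731·0.567/1.50×10^-6 = 6.54×10^5 → turbulent
ε/D = 0.045/567 = 7.94×10^-5
Swamee-Jain: f = 0.01377
h_f = f(L/D)V²/(2g) = 0.01377·(1290/0.567)·1.731²/(2·9.81) = 4.785 m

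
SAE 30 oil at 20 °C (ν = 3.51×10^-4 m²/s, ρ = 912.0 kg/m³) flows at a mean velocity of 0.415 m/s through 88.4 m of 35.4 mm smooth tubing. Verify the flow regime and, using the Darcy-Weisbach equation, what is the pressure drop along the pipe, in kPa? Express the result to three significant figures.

Re = VD/ν = 0.415·0.03540/3.51×10^-4 = 41.9 → laminar (Re < 2300)
f = 64/Re = 1.529
h_f = f(L/D)V²/(2g) = 1.529·(88.4/0.03540)·0.415²/(2·9.81) = 33.52 m
Δp = ρg·h_f = 912.0·9.81·33.52 = 299.9 kPa

Δp ≈ 300 kPa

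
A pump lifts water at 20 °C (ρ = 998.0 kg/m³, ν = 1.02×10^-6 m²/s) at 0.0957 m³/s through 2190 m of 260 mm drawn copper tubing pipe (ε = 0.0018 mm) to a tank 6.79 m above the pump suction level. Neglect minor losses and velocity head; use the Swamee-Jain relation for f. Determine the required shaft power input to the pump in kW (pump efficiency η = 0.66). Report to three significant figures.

V = 4Q/(πD²) = 1.803 m/s; Re = 4.59×10^5; ε/D = 6.92×10^-6; f = 0.01340
h_f = f(L/D)V²/2g = 18.69 m
Total head H = z + h_f = 6.79 + 18.69 = 25.48 m
P_hyd = ρgQH = 998.0·9.81·0.0957·25.48 = 23.87 kW
P_shaft = P_hyd/η = 23.87/0.66 = 36.17 kW

P_shaft ≈ 36.2 kW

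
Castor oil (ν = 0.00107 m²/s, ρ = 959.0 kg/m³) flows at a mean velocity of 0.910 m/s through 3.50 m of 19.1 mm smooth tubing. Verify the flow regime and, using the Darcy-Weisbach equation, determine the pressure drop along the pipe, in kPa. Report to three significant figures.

Re = VD/ν = 0.910·0.01910/0.00107 = 16.2 → laminar (Re < 2300)
f = 64/Re = 3.940
h_f = f(L/D)V²/(2g) = 3.940·(3.50/0.01910)·0.910²/(2·9.81) = 30.47 m
Δp = ρg·h_f = 959.0·9.81·30.47 = 286.7 kPa

Δp ≈ 287 kPa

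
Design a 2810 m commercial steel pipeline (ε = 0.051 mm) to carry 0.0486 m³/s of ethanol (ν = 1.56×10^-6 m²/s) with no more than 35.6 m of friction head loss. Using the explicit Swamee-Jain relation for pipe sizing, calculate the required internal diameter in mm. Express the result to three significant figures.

Swamee-Jain (Type III): D = 0.66·[ε^1.25·(LQ²/(gh_f))^4.75 + ν·Q^9.4·(L/(gh_f))^5.2]^0.04
LQ²/(gh_f) = 0.01900; L/(gh_f) = 8.046
Term 1 = ε^1.25·(…)^4.75 = 2.88×10^-14; Term 2 = ν·Q^9.4·(…)^5.2 = 3.60×10^-14
D = 0.66·(2.88×10^-14 + 3.60×10^-14)^0.04 = 0.1959 m = 196 mm
Check: V = 1.61 m/s, Re = 2.02×10^5, f = 0.01751, h_f = 33.3 m ≈ 35.6 m ✓

D ≈ 196 mm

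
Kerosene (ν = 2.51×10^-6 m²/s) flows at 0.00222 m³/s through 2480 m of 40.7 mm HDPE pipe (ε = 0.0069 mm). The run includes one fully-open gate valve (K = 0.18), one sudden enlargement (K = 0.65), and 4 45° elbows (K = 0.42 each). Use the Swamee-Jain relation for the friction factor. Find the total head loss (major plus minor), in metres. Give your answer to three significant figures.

V = 4Q/(πD²) = 1.706 m/s; V²/2g = 0.1484 m
Re = 2.77×10^4, ε/D = 1.70×10^-4 → f = 0.02433 (Swamee-Jain)
Major: h_f = f(L/D)·V²/2g = 0.02433·60934·0.1484 = 220.0 m
Minor: ΣK = 2.51; h_m = ΣK·V²/2g = 0.3725 m
Total H_L = 220.0 + 0.3725 = 220.4 m

H_L ≈ 220 m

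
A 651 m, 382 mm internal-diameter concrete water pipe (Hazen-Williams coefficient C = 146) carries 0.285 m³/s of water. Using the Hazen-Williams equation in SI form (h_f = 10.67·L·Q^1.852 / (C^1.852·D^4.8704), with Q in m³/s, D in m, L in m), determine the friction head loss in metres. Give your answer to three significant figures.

h_f = 10.67·651·0.285^1.852 / (146^1.852·0.382^4.8704) = 7.232 m

h_f ≈ 7.23 m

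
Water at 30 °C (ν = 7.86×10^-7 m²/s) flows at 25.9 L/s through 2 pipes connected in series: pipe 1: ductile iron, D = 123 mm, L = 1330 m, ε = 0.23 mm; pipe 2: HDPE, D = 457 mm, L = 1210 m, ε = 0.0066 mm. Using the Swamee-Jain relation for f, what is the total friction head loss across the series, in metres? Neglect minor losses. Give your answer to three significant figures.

H ≈ 62.1 m

Pipe 1: V = 2.180 m/s, Re = 3.41×10^5, ε/D = 0.00187, f = 0.02370, h_1 = f(L/D)V²/2g = 62.07 m
Pipe 2: V = 0.1579 m/s, Re = 9.18×10^4, ε/D = 1.44×10^-5, f = 0.01827, h_2 = f(L/D)V²/2g = 0.06147 m
Series → Q common, losses add: H = Σh = 62.13 m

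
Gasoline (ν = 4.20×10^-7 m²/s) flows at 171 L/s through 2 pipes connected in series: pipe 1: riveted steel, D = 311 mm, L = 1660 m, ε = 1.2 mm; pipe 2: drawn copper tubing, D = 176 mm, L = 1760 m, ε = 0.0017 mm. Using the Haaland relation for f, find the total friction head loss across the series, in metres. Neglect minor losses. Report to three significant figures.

H ≈ 293 m

Pipe 1: V = 2.251 m/s, Re = 1.67×10^6, ε/D = 0.00386, f = 0.02824, h_1 = f(L/D)V²/2g = 38.93 m
Pipe 2: V = 7.029 m/s, Re = 2.95×10^6, ε/D = 9.66×10^-6, f = 0.01011, h_2 = f(L/D)V²/2g = 254.5 m
Series → Q common, losses add: H = Σh = 293.4 m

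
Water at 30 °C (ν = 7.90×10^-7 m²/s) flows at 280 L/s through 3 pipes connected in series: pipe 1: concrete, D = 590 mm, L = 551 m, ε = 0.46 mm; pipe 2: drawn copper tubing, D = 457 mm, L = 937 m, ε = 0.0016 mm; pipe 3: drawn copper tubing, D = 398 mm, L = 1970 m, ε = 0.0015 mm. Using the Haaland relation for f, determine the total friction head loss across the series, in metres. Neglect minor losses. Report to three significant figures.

H ≈ 19.1 m

Pipe 1: V = 1.024 m/s, Re = 7.65×10^5, ε/D = 7.80×10^-4, f = 0.01895, h_1 = f(L/D)V²/2g = 0.9460 m
Pipe 2: V = 1.707 m/s, Re = 9.87×10^5, ε/D = 3.50×10^-6, f = 0.01167, h_2 = f(L/D)V²/2g = 3.553 m
Pipe 3: V = 2.251 m/s, Re = 1.13×10^6, ε/D = 3.77×10^-6, f = 0.01141, h_3 = f(L/D)V²/2g = 14.59 m
Series → Q common, losses add: H = Σh = 19.08 m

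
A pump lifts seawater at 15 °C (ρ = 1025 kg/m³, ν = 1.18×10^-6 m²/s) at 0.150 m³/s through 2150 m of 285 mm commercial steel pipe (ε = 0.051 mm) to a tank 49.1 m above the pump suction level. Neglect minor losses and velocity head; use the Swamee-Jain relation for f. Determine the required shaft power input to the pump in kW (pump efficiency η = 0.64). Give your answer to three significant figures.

P_shaft ≈ 192 kW

V = 4Q/(πD²) = 2.351 m/s; Re = 5.68×10^5; ε/D = 1.79×10^-4; f = 0.01514
h_f = f(L/D)V²/2g = 32.18 m
Total head H = z + h_f = 49.1 + 32.18 = 81.28 m
P_hyd = ρgQH = 1025·9.81·0.150·81.28 = 122.6 kW
P_shaft = P_hyd/η = 122.6/0.64 = 191.6 kW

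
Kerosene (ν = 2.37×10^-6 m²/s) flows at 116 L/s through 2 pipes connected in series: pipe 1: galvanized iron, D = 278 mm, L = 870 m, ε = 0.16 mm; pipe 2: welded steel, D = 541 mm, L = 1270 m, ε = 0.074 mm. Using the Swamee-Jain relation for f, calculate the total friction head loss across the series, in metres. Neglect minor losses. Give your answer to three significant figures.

H ≈ 11.7 m

Pipe 1: V = 1.911 m/s, Re = 2.24×10^5, ε/D = 5.76×10^-4, f = 0.01914, h_1 = f(L/D)V²/2g = 11.15 m
Pipe 2: V = 0.5046 m/s, Re = 1.15×10^5, ε/D = 1.37×10^-4, f = 0.01820, h_2 = f(L/D)V²/2g = 0.5546 m
Series → Q common, losses add: H = Σh = 11.71 m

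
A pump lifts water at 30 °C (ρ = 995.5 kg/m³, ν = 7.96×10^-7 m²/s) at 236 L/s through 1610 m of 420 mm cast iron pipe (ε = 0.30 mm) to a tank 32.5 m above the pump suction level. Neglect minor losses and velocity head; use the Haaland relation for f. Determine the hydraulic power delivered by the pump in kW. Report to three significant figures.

V = 4Q/(πD²) = 1.703 m/s; Re = 8.99×10^5; ε/D = 7.14×10^-4; f = 0.01853
h_f = f(L/D)V²/2g = 10.51 m
Total head H = z + h_f = 32.5 + 10.51 = 43.01 m
P_hyd = ρgQH = 995.5·9.81·0.236·43.01 = 99.12 kW

P_hyd ≈ 99.1 kW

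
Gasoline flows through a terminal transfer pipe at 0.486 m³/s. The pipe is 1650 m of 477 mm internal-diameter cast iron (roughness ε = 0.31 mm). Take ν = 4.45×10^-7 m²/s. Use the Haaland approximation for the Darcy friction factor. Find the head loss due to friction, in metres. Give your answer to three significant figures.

h_f ≈ 23.3 m

V = 4Q/(πD²) = 4·0.486/(π·0.477²) = 2.720 m/s
Re = VD/ν = 2.720·0.477/4.45×10^-7 = 2.92×10^6 → turbulent
ε/D = 0.31/477 = 6.50×10^-4
Haaland: f = 0.01789
h_f = f(L/D)V²/(2g) = 0.01789·(1650/0.477)·2.720²/(2·9.81) = 23.33 m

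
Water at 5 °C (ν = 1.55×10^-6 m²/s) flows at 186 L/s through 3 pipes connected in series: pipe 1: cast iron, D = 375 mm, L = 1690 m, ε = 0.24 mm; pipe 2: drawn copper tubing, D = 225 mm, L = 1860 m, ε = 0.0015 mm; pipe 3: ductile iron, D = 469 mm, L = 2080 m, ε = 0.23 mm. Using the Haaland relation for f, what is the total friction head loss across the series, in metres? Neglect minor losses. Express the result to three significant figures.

H ≈ 132 m

Pipe 1: V = 1.684 m/s, Re = 4.07×10^5, ε/D = 6.40×10^-4, f = 0.01856, h_1 = f(L/D)V²/2g = 12.09 m
Pipe 2: V = 4.678 m/s, Re = 6.79×10^5, ε/D = 6.67×10^-6, f = 0.01247, h_2 = f(L/D)V²/2g = 115.0 m
Pipe 3: V = 1.077 m/s, Re = 3.26×10^5, ε/D = 4.90×10^-4, f = 0.01792, h_3 = f(L/D)V²/2g = 4.696 m
Series → Q common, losses add: H = Σh = 131.7 m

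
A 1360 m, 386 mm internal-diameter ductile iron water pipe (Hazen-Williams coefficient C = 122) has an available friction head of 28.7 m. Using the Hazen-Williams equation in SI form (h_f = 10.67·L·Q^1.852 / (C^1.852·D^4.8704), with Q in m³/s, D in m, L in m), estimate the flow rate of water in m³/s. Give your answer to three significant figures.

Q ≈ 0.346 m³/s

Rearranging: Q = [h_f·C^1.852·D^4.8704 / (10.67·L)]^(1/1.852)
Q = [28.7·122^1.852·0.386^4.8704 / (10.67·1360)]^0.540 = 0.3461 m³/s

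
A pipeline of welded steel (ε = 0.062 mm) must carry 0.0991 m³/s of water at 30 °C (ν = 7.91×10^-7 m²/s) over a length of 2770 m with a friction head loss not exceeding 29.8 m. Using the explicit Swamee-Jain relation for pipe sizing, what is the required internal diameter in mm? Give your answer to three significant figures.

Swamee-Jain (Type III): D = 0.66·[ε^1.25·(LQ²/(gh_f))^4.75 + ν·Q^9.4·(L/(gh_f))^5.2]^0.04
LQ²/(gh_f) = 0.09306; L/(gh_f) = 9.475
Term 1 = ε^1.25·(…)^4.75 = 6.95×10^-11; Term 2 = ν·Q^9.4·(…)^5.2 = 3.46×10^-11
D = 0.66·(6.95×10^-11 + 3.46×10^-11)^0.04 = 0.2632 m = 263 mm
Check: V = 1.82 m/s, Re = 6.06×10^5, f = 0.01561, h_f = 27.8 m ≈ 29.8 m ✓

D ≈ 263 mm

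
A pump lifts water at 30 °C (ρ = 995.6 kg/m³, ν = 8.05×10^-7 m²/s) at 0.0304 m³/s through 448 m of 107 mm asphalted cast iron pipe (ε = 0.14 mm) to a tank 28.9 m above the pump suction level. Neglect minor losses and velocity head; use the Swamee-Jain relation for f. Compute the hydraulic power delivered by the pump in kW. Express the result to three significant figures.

P_hyd ≈ 24.3 kW

V = 4Q/(πD²) = 3.381 m/s; Re = 4.49×10^5; ε/D = 0.00131; f = 0.02166
h_f = f(L/D)V²/2g = 52.83 m
Total head H = z + h_f = 28.9 + 52.83 = 81.73 m
P_hyd = ρgQH = 995.6·9.81·0.0304·81.73 = 24.27 kW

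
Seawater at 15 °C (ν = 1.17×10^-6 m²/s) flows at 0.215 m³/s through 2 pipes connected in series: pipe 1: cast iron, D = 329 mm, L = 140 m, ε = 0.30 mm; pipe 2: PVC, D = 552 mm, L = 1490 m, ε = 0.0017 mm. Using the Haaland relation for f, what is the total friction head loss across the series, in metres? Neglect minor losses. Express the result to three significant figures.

H ≈ 4.22 m

Pipe 1: V = 2.529 m/s, Re = 7.11×10^5, ε/D = 9.12×10^-4, f = 0.01964, h_1 = f(L/D)V²/2g = 2.724 m
Pipe 2: V = 0.8984 m/s, Re = 4.24×10^5, ε/D = 3.08×10^-6, f = 0.01349, h_2 = f(L/D)V²/2g = 1.498 m
Series → Q common, losses add: H = Σh = 4.222 m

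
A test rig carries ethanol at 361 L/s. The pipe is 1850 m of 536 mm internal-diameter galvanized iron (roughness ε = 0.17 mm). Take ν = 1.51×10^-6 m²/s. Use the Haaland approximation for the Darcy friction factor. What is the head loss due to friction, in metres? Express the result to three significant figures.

V = 4Q/(πD²) = 4·0.361/(π·0.536²) = 1.600 m/s
Re = VD/ν = 1.600·0.536/1.51×10^-6 = 5.68×10^5 → turbulent
ε/D = 0.17/536 = 3.17×10^-4
Haaland: f = 0.01617
h_f = f(L/D)V²/(2g) = 0.01617·(1850/0.536)·1.600²/(2·9.81) = 7.281 m

h_f ≈ 7.28 m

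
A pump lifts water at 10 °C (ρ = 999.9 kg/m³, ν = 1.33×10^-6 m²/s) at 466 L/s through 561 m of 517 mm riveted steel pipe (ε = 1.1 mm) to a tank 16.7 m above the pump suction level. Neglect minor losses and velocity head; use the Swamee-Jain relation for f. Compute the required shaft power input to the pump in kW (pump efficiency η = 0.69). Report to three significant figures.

V = 4Q/(πD²) = 2.220 m/s; Re = 8.63×10^5; ε/D = 0.00213; f = 0.02410
h_f = f(L/D)V²/2g = 6.567 m
Total head H = z + h_f = 16.7 + 6.567 = 23.27 m
P_hyd = ρgQH = 999.9·9.81·0.466·23.27 = 106.4 kW
P_shaft = P_hyd/η = 106.4/0.69 = 154.1 kW

P_shaft ≈ 154 kW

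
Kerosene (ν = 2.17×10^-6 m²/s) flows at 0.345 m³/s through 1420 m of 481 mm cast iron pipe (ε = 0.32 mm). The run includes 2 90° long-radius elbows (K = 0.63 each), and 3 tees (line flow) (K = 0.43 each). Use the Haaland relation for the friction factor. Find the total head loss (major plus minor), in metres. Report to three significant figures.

V = 4Q/(πD²) = 1.899 m/s; V²/2g = 0.1837 m
Re = 4.21×10^5, ε/D = 6.65×10^-4 → f = 0.01867 (Haaland)
Major: h_f = f(L/D)·V²/2g = 0.01867·2952·0.1837 = 10.13 m
Minor: ΣK = 2.55; h_m = ΣK·V²/2g = 0.4685 m
Total H_L = 10.13 + 0.4685 = 10.60 m

H_L ≈ 10.6 m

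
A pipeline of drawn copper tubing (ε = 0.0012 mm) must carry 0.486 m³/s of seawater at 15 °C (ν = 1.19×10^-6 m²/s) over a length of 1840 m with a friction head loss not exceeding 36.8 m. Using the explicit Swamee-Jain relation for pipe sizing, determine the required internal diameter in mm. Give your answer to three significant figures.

Swamee-Jain (Type III): D = 0.66·[ε^1.25·(LQ²/(gh_f))^4.75 + ν·Q^9.4·(L/(gh_f))^5.2]^0.04
LQ²/(gh_f) = 1.204; L/(gh_f) = 5.097
Term 1 = ε^1.25·(…)^4.75 = 9.59×10^-8; Term 2 = ν·Q^9.4·(…)^5.2 = 6.43×10^-6
D = 0.66·(9.59×10^-8 + 6.43×10^-6)^0.04 = 0.4094 m = 409 mm
Check: V = 3.69 m/s, Re = 1.27×10^6, f = 0.01124, h_f = 35.1 m ≈ 36.8 m ✓

D ≈ 409 mm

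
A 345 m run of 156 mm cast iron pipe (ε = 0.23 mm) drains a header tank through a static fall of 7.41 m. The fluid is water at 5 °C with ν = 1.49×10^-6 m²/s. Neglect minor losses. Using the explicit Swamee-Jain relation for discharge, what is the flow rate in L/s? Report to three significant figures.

Swamee-Jain (Type II): Q = -0.965·√(gD⁵h_f/L)·ln[ε/(3.7D) + √(3.17ν²L/(gD³h_f))]
√(gD⁵h_f/L) = √(9.81·0.156⁵·7.41/345) = 0.004412
ε/(3.7D) = 3.98×10^-4; √(3.17ν²L/(gD³h_f)) = 9.38×10^-5
Q = -0.965·0.004412·ln(4.923×10^-4) = 0.03243 m³/s
Check: V = 1.70 m/s, Re = 1.78×10^5, f = 0.02302, h_f = 7.47 m ≈ 7.41 m ✓

Q ≈ 32.4 L/s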